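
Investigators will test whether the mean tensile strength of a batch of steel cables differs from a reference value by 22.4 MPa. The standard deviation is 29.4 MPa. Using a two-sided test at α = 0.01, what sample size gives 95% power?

For a one-sample z-test, n = ((z_{α/2} + z_β)·σ/δ)².
z_{α/2} = 2.576 (two-sided α = 0.01); z_β = 1.645 (power 95% → β = 0.05).
n = (4.221 × 29.4 / 22.4)² = 30.69
Round up: n = 31.

31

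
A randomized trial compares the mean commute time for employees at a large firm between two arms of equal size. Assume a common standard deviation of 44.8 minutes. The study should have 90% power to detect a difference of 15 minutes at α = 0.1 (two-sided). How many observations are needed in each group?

For two equal groups, n per group = 2·((z_{α/2} + z_β)·σ/δ)².
z_{α/2} = 1.645; z_β = 1.282 (power 90%).
n = 2 × (2.927 × 44.8 / 15)² = 2 × 76.42 = 152.84
Round up: n = 153 per group.

153 per group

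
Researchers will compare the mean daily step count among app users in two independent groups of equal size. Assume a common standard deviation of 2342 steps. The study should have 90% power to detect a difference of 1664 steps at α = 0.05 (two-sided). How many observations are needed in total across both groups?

84 total

For two equal groups, n per group = 2·((z_{α/2} + z_β)·σ/δ)².
z_{α/2} = 1.960; z_β = 1.282 (power 90%).
n = 2 × (3.242 × 2342 / 1664)² = 2 × 20.82 = 41.64
Round up: n = 42 per group.
Total across both groups: 2 × 42 = 84.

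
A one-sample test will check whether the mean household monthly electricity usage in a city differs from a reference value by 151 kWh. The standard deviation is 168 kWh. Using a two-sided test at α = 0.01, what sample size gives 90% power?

For a one-sample z-test, n = ((z_{α/2} + z_β)·σ/δ)².
z_{α/2} = 2.576 (two-sided α = 0.01); z_β = 1.282 (power 90% → β = 0.1).
n = (3.858 × 168 / 151)² = 18.42
Round up: n = 19.

19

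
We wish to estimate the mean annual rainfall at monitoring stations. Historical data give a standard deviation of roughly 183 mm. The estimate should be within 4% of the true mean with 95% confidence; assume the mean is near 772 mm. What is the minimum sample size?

135

For a mean, the margin of error is E = z·σ/√n, so n = (zσ/E)².
At 95% confidence, z = 1.960.
E = 4% of 772 = 30.88 mm.
n = (1.960 × 183 / 30.88)² = 134.91
Round up: n = 135.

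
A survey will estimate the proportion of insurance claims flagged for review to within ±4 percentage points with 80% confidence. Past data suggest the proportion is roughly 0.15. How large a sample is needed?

n = 131

For a proportion with margin E = 0.04 at 80% confidence, z = 1.282.
n = p̂(1−p̂)(z/E)² = 0.15 × 0.85 × (1.282/0.04)² = 130.97
Round up: n = 131.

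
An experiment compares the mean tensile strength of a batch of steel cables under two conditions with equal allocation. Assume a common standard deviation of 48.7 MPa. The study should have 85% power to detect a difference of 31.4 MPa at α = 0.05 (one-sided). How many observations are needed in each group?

35 per group

For two equal groups, n per group = 2·((z_α + z_β)·σ/δ)².
z_α = 1.645; z_β = 1.036 (power 85%).
n = 2 × (2.681 × 48.7 / 31.4)² = 2 × 17.29 = 34.58
Round up: n = 35 per group.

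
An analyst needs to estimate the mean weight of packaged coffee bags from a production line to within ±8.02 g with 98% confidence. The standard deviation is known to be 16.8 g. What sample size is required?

24

For a mean, the margin of error is E = z·σ/√n, so n = (zσ/E)².
At 98% confidence, z = 2.326.
n = (2.326 × 16.8 / 8.02)² = 23.74
Round up: n = 24.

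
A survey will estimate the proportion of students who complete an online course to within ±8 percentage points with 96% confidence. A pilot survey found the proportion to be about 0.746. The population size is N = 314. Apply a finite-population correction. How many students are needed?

90

For a proportion with margin E = 0.08 at 96% confidence, z = 2.054.
n = p̂(1−p̂)(z/E)² = 0.746 × 0.254 × (2.054/0.08)² = 124.91 — call this n₀.
Finite-population correction with N = 314: n = n₀ / (1 + (n₀−1)/N) = 124.91 / 1.395 = 89.54
Round up: n = 90.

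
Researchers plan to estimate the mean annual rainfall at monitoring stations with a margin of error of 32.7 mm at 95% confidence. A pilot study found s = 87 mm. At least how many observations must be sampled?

For a mean, the margin of error is E = z·σ/√n, so n = (zσ/E)².
At 95% confidence, z = 1.960.
n = (1.960 × 87 / 32.7)² = 27.19
Round up: n = 28.

28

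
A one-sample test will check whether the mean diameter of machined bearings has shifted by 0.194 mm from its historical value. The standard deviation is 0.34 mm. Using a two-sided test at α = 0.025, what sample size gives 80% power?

For a one-sample z-test, n = ((z_{α/2} + z_β)·σ/δ)².
z_{α/2} = 2.241 (two-sided α = 0.025); z_β = 0.842 (power 80% → β = 0.2).
n = (3.083 × 0.34 / 0.194)² = 29.19
Round up: n = 30.

n = 30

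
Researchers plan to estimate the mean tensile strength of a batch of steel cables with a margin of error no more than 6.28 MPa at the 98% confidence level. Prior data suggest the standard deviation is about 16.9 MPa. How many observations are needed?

For a mean, the margin of error is E = z·σ/√n, so n = (zσ/E)².
At 98% confidence, z = 2.326.
n = (2.326 × 16.9 / 6.28)² = 39.18
Round up: n = 40.

40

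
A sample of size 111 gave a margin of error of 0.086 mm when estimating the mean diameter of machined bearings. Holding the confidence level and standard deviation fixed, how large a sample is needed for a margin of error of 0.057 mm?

253

Margin of error scales as 1/√n, so n₂ = n₁·(E₁/E₂)².
n₂ = 111 × (0.086/0.057)² = 111 × 2.276 = 252.64
Round up: n₂ = 253.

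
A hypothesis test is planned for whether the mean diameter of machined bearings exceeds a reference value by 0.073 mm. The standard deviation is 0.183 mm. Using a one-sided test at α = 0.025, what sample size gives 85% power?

57

For a one-sample z-test, n = ((z_α + z_β)·σ/δ)².
z_α = 1.960 (one-sided α = 0.025); z_β = 1.036 (power 85% → β = 0.15).
n = (2.996 × 0.183 / 0.073)² = 56.41
Round up: n = 57.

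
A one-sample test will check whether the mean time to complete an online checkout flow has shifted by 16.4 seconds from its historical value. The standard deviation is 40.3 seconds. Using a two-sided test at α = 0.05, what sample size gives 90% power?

For a one-sample z-test, n = ((z_{α/2} + z_β)·σ/δ)².
z_{α/2} = 1.960 (two-sided α = 0.05); z_β = 1.282 (power 90% → β = 0.1).
n = (3.242 × 40.3 / 16.4)² = 63.47
Round up: n = 64.

64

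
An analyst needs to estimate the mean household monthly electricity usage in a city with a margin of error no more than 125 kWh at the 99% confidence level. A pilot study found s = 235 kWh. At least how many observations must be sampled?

For a mean, the margin of error is E = z·σ/√n, so n = (zσ/E)².
At 99% confidence, z = 2.576.
n = (2.576 × 235 / 125)² = 23.45
Round up: n = 24.

24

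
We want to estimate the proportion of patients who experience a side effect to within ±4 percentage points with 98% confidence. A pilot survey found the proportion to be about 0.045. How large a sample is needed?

For a proportion with margin E = 0.04 at 98% confidence, z = 2.326.
n = p̂(1−p̂)(z/E)² = 0.045 × 0.955 × (2.326/0.04)² = 145.32
Round up: n = 146.

146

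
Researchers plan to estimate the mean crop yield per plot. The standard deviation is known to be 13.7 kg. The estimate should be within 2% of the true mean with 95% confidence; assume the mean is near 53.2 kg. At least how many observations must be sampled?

637

For a mean, the margin of error is E = z·σ/√n, so n = (zσ/E)².
At 95% confidence, z = 1.960.
E = 2% of 53.2 = 1.064 kg.
n = (1.960 × 13.7 / 1.064)² = 636.90
Round up: n = 637.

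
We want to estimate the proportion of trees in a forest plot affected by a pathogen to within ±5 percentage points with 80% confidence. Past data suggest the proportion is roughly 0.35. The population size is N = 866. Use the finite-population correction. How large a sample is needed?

For a proportion with margin E = 0.05 at 80% confidence, z = 1.282.
n = p̂(1−p̂)(z/E)² = 0.35 × 0.65 × (1.282/0.05)² = 149.56 — call this n₀.
Finite-population correction with N = 866: n = n₀ / (1 + (n₀−1)/N) = 149.56 / 1.172 = 127.61
Round up: n = 128.

128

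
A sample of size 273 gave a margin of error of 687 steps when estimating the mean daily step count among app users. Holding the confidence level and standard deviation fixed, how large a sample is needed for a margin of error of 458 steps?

Margin of error scales as 1/√n, so n₂ = n₁·(E₁/E₂)².
n₂ = 273 × (687/458)² = 273 × 2.25 = 614.25
Round up: n₂ = 615.

n = 615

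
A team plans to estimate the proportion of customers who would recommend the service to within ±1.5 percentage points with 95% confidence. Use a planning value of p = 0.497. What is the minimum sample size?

4269

For a proportion with margin E = 0.015 at 95% confidence, z = 1.960.
n = p̂(1−p̂)(z/E)² = 0.497 × 0.503 × (1.960/0.015)² = 4268.29
Round up: n = 4269.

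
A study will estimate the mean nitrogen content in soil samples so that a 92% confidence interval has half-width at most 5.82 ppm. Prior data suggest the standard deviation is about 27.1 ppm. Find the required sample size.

67

For a mean, the margin of error is E = z·σ/√n, so n = (zσ/E)².
At 92% confidence, z = 1.751.
n = (1.751 × 27.1 / 5.82)² = 66.48
Round up: n = 67.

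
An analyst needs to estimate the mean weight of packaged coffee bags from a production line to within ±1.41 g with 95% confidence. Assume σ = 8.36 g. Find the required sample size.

136

For a mean, the margin of error is E = z·σ/√n, so n = (zσ/E)².
At 95% confidence, z = 1.960.
n = (1.960 × 8.36 / 1.41)² = 135.05
Round up: n = 136.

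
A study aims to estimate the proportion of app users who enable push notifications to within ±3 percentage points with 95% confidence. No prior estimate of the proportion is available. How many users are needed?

1068

For a proportion with margin E = 0.03 at 95% confidence, z = 1.960.
With no prior estimate, use p = 0.5, which maximizes p(1−p) at 0.25.
n = 0.25 × (z/E)² = 0.25 × (1.960/0.03)² = 1067.11
Round up: n = 1068.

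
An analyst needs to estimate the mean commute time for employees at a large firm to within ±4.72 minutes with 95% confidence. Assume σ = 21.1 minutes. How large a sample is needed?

For a mean, the margin of error is E = z·σ/√n, so n = (zσ/E)².
At 95% confidence, z = 1.960.
n = (1.960 × 21.1 / 4.72)² = 76.77
Round up: n = 77.

77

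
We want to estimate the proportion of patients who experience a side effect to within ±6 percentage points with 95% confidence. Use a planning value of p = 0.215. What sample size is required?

For a proportion with margin E = 0.06 at 95% confidence, z = 1.960.
n = p̂(1−p̂)(z/E)² = 0.215 × 0.785 × (1.960/0.06)² = 180.10
Round up: n = 181.

n = 181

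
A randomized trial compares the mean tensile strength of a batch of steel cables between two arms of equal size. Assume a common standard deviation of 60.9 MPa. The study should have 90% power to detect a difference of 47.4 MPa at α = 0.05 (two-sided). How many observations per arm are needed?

For two equal groups, n per group = 2·((z_{α/2} + z_β)·σ/δ)².
z_{α/2} = 1.960; z_β = 1.282 (power 90%).
n = 2 × (3.242 × 60.9 / 47.4)² = 2 × 17.35 = 34.70
Round up: n = 35 per group.

35 per group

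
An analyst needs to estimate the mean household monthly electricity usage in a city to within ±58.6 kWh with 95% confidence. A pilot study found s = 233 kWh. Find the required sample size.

61

For a mean, the margin of error is E = z·σ/√n, so n = (zσ/E)².
At 95% confidence, z = 1.960.
n = (1.960 × 233 / 58.6)² = 60.73
Round up: n = 61.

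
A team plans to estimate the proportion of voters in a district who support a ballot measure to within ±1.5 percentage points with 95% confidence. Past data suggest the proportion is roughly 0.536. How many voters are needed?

4247

For a proportion with margin E = 0.015 at 95% confidence, z = 1.960.
n = p̂(1−p̂)(z/E)² = 0.536 × 0.464 × (1.960/0.015)² = 4246.32
Round up: n = 4247.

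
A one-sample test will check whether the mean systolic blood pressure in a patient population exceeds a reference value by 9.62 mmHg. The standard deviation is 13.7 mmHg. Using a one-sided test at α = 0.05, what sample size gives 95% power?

22

For a one-sample z-test, n = ((z_α + z_β)·σ/δ)².
z_α = 1.645 (one-sided α = 0.05); z_β = 1.645 (power 95% → β = 0.05).
n = (3.290 × 13.7 / 9.62)² = 21.95
Round up: n = 22.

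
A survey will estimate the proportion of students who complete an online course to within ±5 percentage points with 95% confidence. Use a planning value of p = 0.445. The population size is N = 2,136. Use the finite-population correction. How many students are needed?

For a proportion with margin E = 0.05 at 95% confidence, z = 1.960.
n = p̂(1−p̂)(z/E)² = 0.445 × 0.555 × (1.960/0.05)² = 379.51 — call this n₀.
Finite-population correction with N = 2,136: n = n₀ / (1 + (n₀−1)/N) = 379.51 / 1.177 = 322.44
Round up: n = 323.

323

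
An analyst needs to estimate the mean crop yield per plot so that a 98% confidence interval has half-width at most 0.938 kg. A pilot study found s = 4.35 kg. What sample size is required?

117

For a mean, the margin of error is E = z·σ/√n, so n = (zσ/E)².
At 98% confidence, z = 2.326.
n = (2.326 × 4.35 / 0.938)² = 116.36
Round up: n = 117.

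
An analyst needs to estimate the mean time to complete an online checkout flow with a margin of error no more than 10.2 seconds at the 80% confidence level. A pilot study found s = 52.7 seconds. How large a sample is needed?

44

For a mean, the margin of error is E = z·σ/√n, so n = (zσ/E)².
At 80% confidence, z = 1.282.
n = (1.282 × 52.7 / 10.2)² = 43.87
Round up: n = 44.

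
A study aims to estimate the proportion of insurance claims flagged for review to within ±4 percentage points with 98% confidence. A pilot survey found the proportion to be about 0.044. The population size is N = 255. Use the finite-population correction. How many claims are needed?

For a proportion with margin E = 0.04 at 98% confidence, z = 2.326.
n = p̂(1−p̂)(z/E)² = 0.044 × 0.956 × (2.326/0.04)² = 142.24 — call this n₀.
Finite-population correction with N = 255: n = n₀ / (1 + (n₀−1)/N) = 142.24 / 1.554 = 91.53
Round up: n = 92.

92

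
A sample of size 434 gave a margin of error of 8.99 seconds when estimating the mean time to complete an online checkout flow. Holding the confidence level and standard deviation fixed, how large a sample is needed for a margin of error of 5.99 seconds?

978

Margin of error scales as 1/√n, so n₂ = n₁·(E₁/E₂)².
n₂ = 434 × (8.99/5.99)² = 434 × 2.253 = 977.80
Round up: n₂ = 978.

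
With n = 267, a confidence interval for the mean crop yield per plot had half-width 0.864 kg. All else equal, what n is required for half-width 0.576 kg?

Margin of error scales as 1/√n, so n₂ = n₁·(E₁/E₂)².
n₂ = 267 × (0.864/0.576)² = 267 × 2.25 = 600.75
Round up: n₂ = 601.

n = 601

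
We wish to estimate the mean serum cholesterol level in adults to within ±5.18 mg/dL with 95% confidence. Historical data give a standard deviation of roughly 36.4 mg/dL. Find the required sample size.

For a mean, the margin of error is E = z·σ/√n, so n = (zσ/E)².
At 95% confidence, z = 1.960.
n = (1.960 × 36.4 / 5.18)² = 189.69
Round up: n = 190.

190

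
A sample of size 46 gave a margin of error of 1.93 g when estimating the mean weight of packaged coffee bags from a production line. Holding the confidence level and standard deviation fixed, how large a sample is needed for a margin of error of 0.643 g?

Margin of error scales as 1/√n, so n₂ = n₁·(E₁/E₂)².
n₂ = 46 × (1.93/0.643)² = 46 × 9.009 = 414.41
Round up: n₂ = 415.

415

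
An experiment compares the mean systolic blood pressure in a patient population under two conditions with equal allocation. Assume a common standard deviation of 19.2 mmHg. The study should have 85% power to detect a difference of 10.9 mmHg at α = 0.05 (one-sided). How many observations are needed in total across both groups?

For two equal groups, n per group = 2·((z_α + z_β)·σ/δ)².
z_α = 1.645; z_β = 1.036 (power 85%).
n = 2 × (2.681 × 19.2 / 10.9)² = 2 × 22.30 = 44.60
Round up: n = 45 per group.
Total across both groups: 2 × 45 = 90.

90 total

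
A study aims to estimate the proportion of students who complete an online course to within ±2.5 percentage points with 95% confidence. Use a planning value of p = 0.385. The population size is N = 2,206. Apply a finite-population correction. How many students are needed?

For a proportion with margin E = 0.025 at 95% confidence, z = 1.960.
n = p̂(1−p̂)(z/E)² = 0.385 × 0.615 × (1.960/0.025)² = 1455.35 — call this n₀.
Finite-population correction with N = 2,206: n = n₀ / (1 + (n₀−1)/N) = 1455.35 / 1.659 = 877.25
Round up: n = 878.

878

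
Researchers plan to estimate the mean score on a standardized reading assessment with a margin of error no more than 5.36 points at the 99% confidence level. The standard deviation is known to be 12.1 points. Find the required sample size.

For a mean, the margin of error is E = z·σ/√n, so n = (zσ/E)².
At 99% confidence, z = 2.576.
n = (2.576 × 12.1 / 5.36)² = 33.82
Round up: n = 34.

n = 34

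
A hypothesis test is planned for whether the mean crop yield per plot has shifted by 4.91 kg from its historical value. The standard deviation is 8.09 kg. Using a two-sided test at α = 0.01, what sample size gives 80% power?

For a one-sample z-test, n = ((z_{α/2} + z_β)·σ/δ)².
z_{α/2} = 2.576 (two-sided α = 0.01); z_β = 0.842 (power 80% → β = 0.2).
n = (3.418 × 8.09 / 4.91)² = 31.72
Round up: n = 32.

n = 32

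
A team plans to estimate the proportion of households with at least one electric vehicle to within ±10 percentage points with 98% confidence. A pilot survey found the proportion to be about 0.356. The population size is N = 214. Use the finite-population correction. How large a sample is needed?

For a proportion with margin E = 0.1 at 98% confidence, z = 2.326.
n = p̂(1−p̂)(z/E)² = 0.356 × 0.644 × (2.326/0.1)² = 124.04 — call this n₀.
Finite-population correction with N = 214: n = n₀ / (1 + (n₀−1)/N) = 124.04 / 1.575 = 78.76
Round up: n = 79.

79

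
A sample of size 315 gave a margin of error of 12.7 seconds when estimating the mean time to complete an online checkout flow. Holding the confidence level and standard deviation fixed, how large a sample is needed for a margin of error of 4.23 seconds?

n = 2840

Margin of error scales as 1/√n, so n₂ = n₁·(E₁/E₂)².
n₂ = 315 × (12.7/4.23)² = 315 × 9.014 = 2839.41
Round up: n₂ = 2840.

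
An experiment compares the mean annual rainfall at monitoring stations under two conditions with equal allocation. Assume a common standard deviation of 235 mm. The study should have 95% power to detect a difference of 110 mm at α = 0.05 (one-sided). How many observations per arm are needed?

99 per group

For two equal groups, n per group = 2·((z_α + z_β)·σ/δ)².
z_α = 1.645; z_β = 1.645 (power 95%).
n = 2 × (3.290 × 235 / 110)² = 2 × 49.40 = 98.80
Round up: n = 99 per group.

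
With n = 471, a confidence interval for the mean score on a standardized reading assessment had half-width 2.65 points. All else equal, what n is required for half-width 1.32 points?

Margin of error scales as 1/√n, so n₂ = n₁·(E₁/E₂)².
n₂ = 471 × (2.65/1.32)² = 471 × 4.03 = 1898.13
Round up: n₂ = 1899.

1899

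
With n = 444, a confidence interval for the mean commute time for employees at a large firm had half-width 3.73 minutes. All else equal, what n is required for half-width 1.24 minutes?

4018

Margin of error scales as 1/√n, so n₂ = n₁·(E₁/E₂)².
n₂ = 444 × (3.73/1.24)² = 444 × 9.048 = 4017.31
Round up: n₂ = 4018.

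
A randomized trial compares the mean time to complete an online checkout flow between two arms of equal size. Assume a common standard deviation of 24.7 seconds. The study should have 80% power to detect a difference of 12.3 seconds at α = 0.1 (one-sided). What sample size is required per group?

37 per group

For two equal groups, n per group = 2·((z_α + z_β)·σ/δ)².
z_α = 1.282; z_β = 0.842 (power 80%).
n = 2 × (2.124 × 24.7 / 12.3)² = 2 × 18.19 = 36.38
Round up: n = 37 per group.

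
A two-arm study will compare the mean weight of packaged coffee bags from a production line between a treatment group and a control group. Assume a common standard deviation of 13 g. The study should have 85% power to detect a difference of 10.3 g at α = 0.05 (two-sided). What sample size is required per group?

For two equal groups, n per group = 2·((z_{α/2} + z_β)·σ/δ)².
z_{α/2} = 1.960; z_β = 1.036 (power 85%).
n = 2 × (2.996 × 13 / 10.3)² = 2 × 14.30 = 28.60
Round up: n = 29 per group.

29 per group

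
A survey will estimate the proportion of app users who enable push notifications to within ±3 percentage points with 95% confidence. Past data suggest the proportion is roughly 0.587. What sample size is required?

1035

For a proportion with margin E = 0.03 at 95% confidence, z = 1.960.
n = p̂(1−p̂)(z/E)² = 0.587 × 0.413 × (1.960/0.03)² = 1034.80
Round up: n = 1035.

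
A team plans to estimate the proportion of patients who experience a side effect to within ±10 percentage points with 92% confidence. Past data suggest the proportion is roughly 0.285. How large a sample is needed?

n = 63

For a proportion with margin E = 0.1 at 92% confidence, z = 1.751.
n = p̂(1−p̂)(z/E)² = 0.285 × 0.715 × (1.751/0.1)² = 62.48
Round up: n = 63.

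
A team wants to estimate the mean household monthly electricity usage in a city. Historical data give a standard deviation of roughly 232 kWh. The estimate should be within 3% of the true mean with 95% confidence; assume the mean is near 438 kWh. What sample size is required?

For a mean, the margin of error is E = z·σ/√n, so n = (zσ/E)².
At 95% confidence, z = 1.960.
E = 3% of 438 = 13.14 kWh.
n = (1.960 × 232 / 13.14)² = 1197.56
Round up: n = 1198.

1198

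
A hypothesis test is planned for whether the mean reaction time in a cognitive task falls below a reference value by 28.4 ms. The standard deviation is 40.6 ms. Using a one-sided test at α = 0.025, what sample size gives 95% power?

For a one-sample z-test, n = ((z_α + z_β)·σ/δ)².
z_α = 1.960 (one-sided α = 0.025); z_β = 1.645 (power 95% → β = 0.05).
n = (3.605 × 40.6 / 28.4)² = 26.56
Round up: n = 27.

n = 27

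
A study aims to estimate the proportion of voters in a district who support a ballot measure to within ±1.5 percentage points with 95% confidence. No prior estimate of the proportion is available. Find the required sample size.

4269

For a proportion with margin E = 0.015 at 95% confidence, z = 1.960.
With no prior estimate, use p = 0.5, which maximizes p(1−p) at 0.25.
n = 0.25 × (z/E)² = 0.25 × (1.960/0.015)² = 4268.44
Round up: n = 4269.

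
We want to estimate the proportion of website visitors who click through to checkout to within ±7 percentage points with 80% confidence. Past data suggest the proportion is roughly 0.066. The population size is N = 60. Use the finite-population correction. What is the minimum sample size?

16

For a proportion with margin E = 0.07 at 80% confidence, z = 1.282.
n = p̂(1−p̂)(z/E)² = 0.066 × 0.934 × (1.282/0.07)² = 20.68 — call this n₀.
Finite-population correction with N = 60: n = n₀ / (1 + (n₀−1)/N) = 20.68 / 1.328 = 15.57
Round up: n = 16.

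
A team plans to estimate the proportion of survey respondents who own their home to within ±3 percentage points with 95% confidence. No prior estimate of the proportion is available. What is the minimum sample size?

1068

For a proportion with margin E = 0.03 at 95% confidence, z = 1.960.
With no prior estimate, use p = 0.5, which maximizes p(1−p) at 0.25.
n = 0.25 × (z/E)² = 0.25 × (1.960/0.03)² = 1067.11
Round up: n = 1068.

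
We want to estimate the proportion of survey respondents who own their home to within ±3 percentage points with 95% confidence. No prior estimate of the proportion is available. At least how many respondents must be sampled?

For a proportion with margin E = 0.03 at 95% confidence, z = 1.960.
With no prior estimate, use p = 0.5, which maximizes p(1−p) at 0.25.
n = 0.25 × (z/E)² = 0.25 × (1.960/0.03)² = 1067.11
Round up: n = 1068.

1068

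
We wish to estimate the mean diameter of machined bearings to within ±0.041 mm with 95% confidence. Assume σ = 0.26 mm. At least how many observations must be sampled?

n = 155

For a mean, the margin of error is E = z·σ/√n, so n = (zσ/E)².
At 95% confidence, z = 1.960.
n = (1.960 × 0.26 / 0.041)² = 154.49
Round up: n = 155.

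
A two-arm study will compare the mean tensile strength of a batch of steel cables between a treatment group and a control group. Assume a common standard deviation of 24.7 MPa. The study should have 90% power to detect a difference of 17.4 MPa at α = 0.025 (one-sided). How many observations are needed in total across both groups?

For two equal groups, n per group = 2·((z_α + z_β)·σ/δ)².
z_α = 1.960; z_β = 1.282 (power 90%).
n = 2 × (3.242 × 24.7 / 17.4)² = 2 × 21.18 = 42.36
Round up: n = 43 per group.
Total across both groups: 2 × 43 = 86.

86 total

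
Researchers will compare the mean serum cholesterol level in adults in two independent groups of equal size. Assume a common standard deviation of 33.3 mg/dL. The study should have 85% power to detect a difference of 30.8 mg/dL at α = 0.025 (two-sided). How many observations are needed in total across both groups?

52 total

For two equal groups, n per group = 2·((z_{α/2} + z_β)·σ/δ)².
z_{α/2} = 2.241; z_β = 1.036 (power 85%).
n = 2 × (3.277 × 33.3 / 30.8)² = 2 × 12.55 = 25.10
Round up: n = 26 per group.
Total across both groups: 2 × 26 = 52.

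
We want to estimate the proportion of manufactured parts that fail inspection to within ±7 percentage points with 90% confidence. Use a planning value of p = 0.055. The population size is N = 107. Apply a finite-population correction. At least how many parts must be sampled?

For a proportion with margin E = 0.07 at 90% confidence, z = 1.645.
n = p̂(1−p̂)(z/E)² = 0.055 × 0.945 × (1.645/0.07)² = 28.70 — call this n₀.
Finite-population correction with N = 107: n = n₀ / (1 + (n₀−1)/N) = 28.70 / 1.259 = 22.80
Round up: n = 23.

23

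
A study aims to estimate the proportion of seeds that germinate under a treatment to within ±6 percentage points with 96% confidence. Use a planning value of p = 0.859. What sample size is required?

142

For a proportion with margin E = 0.06 at 96% confidence, z = 2.054.
n = p̂(1−p̂)(z/E)² = 0.859 × 0.141 × (2.054/0.06)² = 141.94
Round up: n = 142.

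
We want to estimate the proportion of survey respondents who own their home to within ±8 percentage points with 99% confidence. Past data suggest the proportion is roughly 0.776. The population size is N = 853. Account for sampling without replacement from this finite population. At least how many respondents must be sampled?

n = 149

For a proportion with margin E = 0.08 at 99% confidence, z = 2.576.
n = p̂(1−p̂)(z/E)² = 0.776 × 0.224 × (2.576/0.08)² = 180.23 — call this n₀.
Finite-population correction with N = 853: n = n₀ / (1 + (n₀−1)/N) = 180.23 / 1.21 = 148.95
Round up: n = 149.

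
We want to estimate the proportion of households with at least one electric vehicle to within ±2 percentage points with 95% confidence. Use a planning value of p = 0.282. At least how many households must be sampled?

For a proportion with margin E = 0.02 at 95% confidence, z = 1.960.
n = p̂(1−p̂)(z/E)² = 0.282 × 0.718 × (1.960/0.02)² = 1944.58
Round up: n = 1945.

n = 1945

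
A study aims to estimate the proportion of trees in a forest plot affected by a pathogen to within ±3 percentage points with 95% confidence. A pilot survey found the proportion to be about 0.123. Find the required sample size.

For a proportion with margin E = 0.03 at 95% confidence, z = 1.960.
n = p̂(1−p̂)(z/E)² = 0.123 × 0.877 × (1.960/0.03)² = 460.44
Round up: n = 461.

n = 461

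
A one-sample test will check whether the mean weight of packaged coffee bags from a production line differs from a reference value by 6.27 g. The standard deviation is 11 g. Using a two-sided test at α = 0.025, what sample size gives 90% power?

39

For a one-sample z-test, n = ((z_{α/2} + z_β)·σ/δ)².
z_{α/2} = 2.241 (two-sided α = 0.025); z_β = 1.282 (power 90% → β = 0.1).
n = (3.523 × 11 / 6.27)² = 38.20
Round up: n = 39.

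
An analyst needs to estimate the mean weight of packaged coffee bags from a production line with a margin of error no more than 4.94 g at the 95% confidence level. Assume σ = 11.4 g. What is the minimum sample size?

For a mean, the margin of error is E = z·σ/√n, so n = (zσ/E)².
At 95% confidence, z = 1.960.
n = (1.960 × 11.4 / 4.94)² = 20.46
Round up: n = 21.

21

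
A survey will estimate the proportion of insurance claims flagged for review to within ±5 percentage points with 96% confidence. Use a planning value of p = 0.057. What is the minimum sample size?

n = 91

For a proportion with margin E = 0.05 at 96% confidence, z = 2.054.
n = p̂(1−p̂)(z/E)² = 0.057 × 0.943 × (2.054/0.05)² = 90.71
Round up: n = 91.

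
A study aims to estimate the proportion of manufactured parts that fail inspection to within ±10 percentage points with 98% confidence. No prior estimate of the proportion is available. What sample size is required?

For a proportion with margin E = 0.1 at 98% confidence, z = 2.326.
With no prior estimate, use p = 0.5, which maximizes p(1−p) at 0.25.
n = 0.25 × (z/E)² = 0.25 × (2.326/0.1)² = 135.26
Round up: n = 136.

136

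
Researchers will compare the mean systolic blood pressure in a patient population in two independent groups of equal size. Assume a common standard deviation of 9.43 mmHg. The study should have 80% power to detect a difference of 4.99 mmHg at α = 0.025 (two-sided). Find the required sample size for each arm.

For two equal groups, n per group = 2·((z_{α/2} + z_β)·σ/δ)².
z_{α/2} = 2.241; z_β = 0.842 (power 80%).
n = 2 × (3.083 × 9.43 / 4.99)² = 2 × 33.94 = 67.88
Round up: n = 68 per group.

68 per group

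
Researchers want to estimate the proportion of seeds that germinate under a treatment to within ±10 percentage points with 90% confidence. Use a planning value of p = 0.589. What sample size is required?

For a proportion with margin E = 0.1 at 90% confidence, z = 1.645.
n = p̂(1−p̂)(z/E)² = 0.589 × 0.411 × (1.645/0.1)² = 65.51
Round up: n = 66.

n = 66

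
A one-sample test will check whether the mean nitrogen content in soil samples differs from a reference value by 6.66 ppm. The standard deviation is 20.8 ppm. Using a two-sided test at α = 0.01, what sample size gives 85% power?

For a one-sample z-test, n = ((z_{α/2} + z_β)·σ/δ)².
z_{α/2} = 2.576 (two-sided α = 0.01); z_β = 1.036 (power 85% → β = 0.15).
n = (3.612 × 20.8 / 6.66)² = 127.25
Round up: n = 128.

128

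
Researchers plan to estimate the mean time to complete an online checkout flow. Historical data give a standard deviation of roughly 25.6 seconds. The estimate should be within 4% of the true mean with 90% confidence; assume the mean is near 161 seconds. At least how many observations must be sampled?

n = 43

For a mean, the margin of error is E = z·σ/√n, so n = (zσ/E)².
At 90% confidence, z = 1.645.
E = 4% of 161 = 6.44 seconds.
n = (1.645 × 25.6 / 6.44)² = 42.76
Round up: n = 43.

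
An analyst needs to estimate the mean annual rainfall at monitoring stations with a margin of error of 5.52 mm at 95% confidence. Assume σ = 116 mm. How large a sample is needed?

1697

For a mean, the margin of error is E = z·σ/√n, so n = (zσ/E)².
At 95% confidence, z = 1.960.
n = (1.960 × 116 / 5.52)² = 1696.48
Round up: n = 1697.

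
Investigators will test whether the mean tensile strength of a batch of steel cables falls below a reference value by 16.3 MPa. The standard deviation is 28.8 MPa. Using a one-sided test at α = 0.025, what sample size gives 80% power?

25

For a one-sample z-test, n = ((z_α + z_β)·σ/δ)².
z_α = 1.960 (one-sided α = 0.025); z_β = 0.842 (power 80% → β = 0.2).
n = (2.802 × 28.8 / 16.3)² = 24.51
Round up: n = 25.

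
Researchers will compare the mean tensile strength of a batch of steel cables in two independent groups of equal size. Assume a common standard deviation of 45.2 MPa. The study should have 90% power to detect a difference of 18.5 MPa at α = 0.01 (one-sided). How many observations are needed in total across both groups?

For two equal groups, n per group = 2·((z_α + z_β)·σ/δ)².
z_α = 2.326; z_β = 1.282 (power 90%).
n = 2 × (3.608 × 45.2 / 18.5)² = 2 × 77.71 = 155.42
Round up: n = 156 per group.
Total across both groups: 2 × 156 = 312.

312 total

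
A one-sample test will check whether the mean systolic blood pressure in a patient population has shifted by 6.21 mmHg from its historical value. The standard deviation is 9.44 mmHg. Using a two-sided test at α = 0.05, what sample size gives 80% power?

For a one-sample z-test, n = ((z_{α/2} + z_β)·σ/δ)².
z_{α/2} = 1.960 (two-sided α = 0.05); z_β = 0.842 (power 80% → β = 0.2).
n = (2.802 × 9.44 / 6.21)² = 18.14
Round up: n = 19.

19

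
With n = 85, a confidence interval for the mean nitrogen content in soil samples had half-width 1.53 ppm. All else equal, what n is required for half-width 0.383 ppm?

1357

Margin of error scales as 1/√n, so n₂ = n₁·(E₁/E₂)².
n₂ = 85 × (1.53/0.383)² = 85 × 15.96 = 1356.60
Round up: n₂ = 1357.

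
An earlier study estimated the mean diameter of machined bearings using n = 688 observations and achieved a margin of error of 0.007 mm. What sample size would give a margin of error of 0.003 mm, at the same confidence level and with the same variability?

Margin of error scales as 1/√n, so n₂ = n₁·(E₁/E₂)².
n₂ = 688 × (0.007/0.003)² = 688 × 5.444 = 3745.47
Round up: n₂ = 3746.

3746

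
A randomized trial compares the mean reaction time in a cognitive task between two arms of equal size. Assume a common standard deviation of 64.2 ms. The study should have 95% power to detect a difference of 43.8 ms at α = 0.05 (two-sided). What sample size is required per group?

For two equal groups, n per group = 2·((z_{α/2} + z_β)·σ/δ)².
z_{α/2} = 1.960; z_β = 1.645 (power 95%).
n = 2 × (3.605 × 64.2 / 43.8)² = 2 × 27.92 = 55.84
Round up: n = 56 per group.

56 per group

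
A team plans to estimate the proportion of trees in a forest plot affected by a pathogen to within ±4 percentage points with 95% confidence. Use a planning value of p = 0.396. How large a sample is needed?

575

For a proportion with margin E = 0.04 at 95% confidence, z = 1.960.
n = p̂(1−p̂)(z/E)² = 0.396 × 0.604 × (1.960/0.04)² = 574.28
Round up: n = 575.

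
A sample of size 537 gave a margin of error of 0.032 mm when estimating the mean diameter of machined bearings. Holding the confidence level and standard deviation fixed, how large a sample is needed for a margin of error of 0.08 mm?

86

Margin of error scales as 1/√n, so n₂ = n₁·(E₁/E₂)².
n₂ = 537 × (0.032/0.08)² = 537 × 0.16 = 85.92
Round up: n₂ = 86.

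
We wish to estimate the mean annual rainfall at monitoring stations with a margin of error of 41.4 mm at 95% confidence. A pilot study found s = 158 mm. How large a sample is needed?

n = 56

For a mean, the margin of error is E = z·σ/√n, so n = (zσ/E)².
At 95% confidence, z = 1.960.
n = (1.960 × 158 / 41.4)² = 55.95
Round up: n = 56.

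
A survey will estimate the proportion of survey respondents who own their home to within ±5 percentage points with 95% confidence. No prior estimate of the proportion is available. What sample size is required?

For a proportion with margin E = 0.05 at 95% confidence, z = 1.960.
With no prior estimate, use p = 0.5, which maximizes p(1−p) at 0.25.
n = 0.25 × (z/E)² = 0.25 × (1.960/0.05)² = 384.16
Round up: n = 385.

n = 385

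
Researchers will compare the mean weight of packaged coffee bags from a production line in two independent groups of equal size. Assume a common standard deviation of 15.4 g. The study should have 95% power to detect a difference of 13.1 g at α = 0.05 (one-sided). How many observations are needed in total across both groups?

For two equal groups, n per group = 2·((z_α + z_β)·σ/δ)².
z_α = 1.645; z_β = 1.645 (power 95%).
n = 2 × (3.290 × 15.4 / 13.1)² = 2 × 14.96 = 29.92
Round up: n = 30 per group.
Total across both groups: 2 × 30 = 60.

60 total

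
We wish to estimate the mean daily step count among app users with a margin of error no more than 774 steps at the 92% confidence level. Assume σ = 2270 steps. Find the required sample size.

For a mean, the margin of error is E = z·σ/√n, so n = (zσ/E)².
At 92% confidence, z = 1.751.
n = (1.751 × 2270 / 774)² = 26.37
Round up: n = 27.

27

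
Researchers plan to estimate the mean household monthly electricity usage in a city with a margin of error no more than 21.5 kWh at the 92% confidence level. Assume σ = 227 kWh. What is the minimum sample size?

For a mean, the margin of error is E = z·σ/√n, so n = (zσ/E)².
At 92% confidence, z = 1.751.
n = (1.751 × 227 / 21.5)² = 341.78
Round up: n = 342.

n = 342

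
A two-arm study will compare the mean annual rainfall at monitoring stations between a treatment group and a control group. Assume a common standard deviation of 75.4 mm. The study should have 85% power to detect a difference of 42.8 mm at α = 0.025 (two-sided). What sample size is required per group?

For two equal groups, n per group = 2·((z_{α/2} + z_β)·σ/δ)².
z_{α/2} = 2.241; z_β = 1.036 (power 85%).
n = 2 × (3.277 × 75.4 / 42.8)² = 2 × 33.33 = 66.66
Round up: n = 67 per group.

67 per group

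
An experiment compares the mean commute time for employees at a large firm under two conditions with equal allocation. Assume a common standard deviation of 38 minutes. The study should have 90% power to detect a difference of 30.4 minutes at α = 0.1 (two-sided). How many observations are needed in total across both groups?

For two equal groups, n per group = 2·((z_{α/2} + z_β)·σ/δ)².
z_{α/2} = 1.645; z_β = 1.282 (power 90%).
n = 2 × (2.927 × 38 / 30.4)² = 2 × 13.39 = 26.78
Round up: n = 27 per group.
Total across both groups: 2 × 27 = 54.

54 total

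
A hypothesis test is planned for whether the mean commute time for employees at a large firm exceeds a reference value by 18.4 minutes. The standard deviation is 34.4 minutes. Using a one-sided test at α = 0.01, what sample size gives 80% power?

36

For a one-sample z-test, n = ((z_α + z_β)·σ/δ)².
z_α = 2.326 (one-sided α = 0.01); z_β = 0.842 (power 80% → β = 0.2).
n = (3.168 × 34.4 / 18.4)² = 35.08
Round up: n = 36.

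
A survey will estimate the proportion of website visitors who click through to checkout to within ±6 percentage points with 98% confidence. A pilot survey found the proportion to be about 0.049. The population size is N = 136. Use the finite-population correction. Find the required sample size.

47

For a proportion with margin E = 0.06 at 98% confidence, z = 2.326.
n = p̂(1−p̂)(z/E)² = 0.049 × 0.951 × (2.326/0.06)² = 70.03 — call this n₀.
Finite-population correction with N = 136: n = n₀ / (1 + (n₀−1)/N) = 70.03 / 1.508 = 46.44
Round up: n = 47.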